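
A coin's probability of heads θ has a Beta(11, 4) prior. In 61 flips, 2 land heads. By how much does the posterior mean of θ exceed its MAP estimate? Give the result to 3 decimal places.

0.009

Posterior: Beta(11+2, 4+59) = Beta(13, 63).
Mode = (13−1)/(13+63−2) = 12/74 = 0.162.
Mean = 13/(13+63) = 13/76 = 0.171.
Difference = 0.171 − 0.162 = 0.009.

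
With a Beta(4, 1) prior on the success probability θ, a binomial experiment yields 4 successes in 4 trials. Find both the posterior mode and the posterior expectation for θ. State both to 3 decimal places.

θ_MAP = 1.000, E[θ|data] = 0.889

Posterior: Beta(4+4, 1+0) = Beta(8, 1).
Since β = 1 ≤ 1 and α > 1, the Beta density is monotone increasing on [0,1]; the mode is at 1.
Mean = 8/(8+1) = 0.889.
The posterior is left-skewed, so the mode exceeds the mean.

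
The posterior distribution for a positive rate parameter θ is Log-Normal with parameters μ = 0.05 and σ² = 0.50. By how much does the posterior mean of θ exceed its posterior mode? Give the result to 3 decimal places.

Mode = exp(μ − σ²) = exp(-0.45) = 0.638.
Mean = exp(μ + σ²/2) = exp(0.300) = 1.350.
Difference = 1.350 − 0.638 = 0.712.
Right-skewed posterior ⇒ mode < mean.

0.712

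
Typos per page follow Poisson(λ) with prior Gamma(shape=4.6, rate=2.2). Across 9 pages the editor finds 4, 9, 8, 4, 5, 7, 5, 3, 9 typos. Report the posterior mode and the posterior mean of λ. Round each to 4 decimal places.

MAP = 5.1429, posterior mean = 5.2321

Σ counts = 54. Posterior: Gamma(shape = 4.6+54 = 58.6, rate = 2.2+9 = 11.2).
Mode = (α−1)/β = 57.6/11.2 = 5.1429.
Mean = α/β = 58.6/11.2 = 5.2321.
The posterior is right-skewed, so the mean exceeds the mode.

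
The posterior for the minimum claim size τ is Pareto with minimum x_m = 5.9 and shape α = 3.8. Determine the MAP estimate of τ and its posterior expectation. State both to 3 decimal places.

The Pareto density is strictly decreasing on [x_m, ∞), so the mode is x_m = 5.900.
Mean = α·x_m/(α−1) = 3.8·5.9/2.8 = 8.007.

MAP estimate = 5.900, posterior expectation = 8.007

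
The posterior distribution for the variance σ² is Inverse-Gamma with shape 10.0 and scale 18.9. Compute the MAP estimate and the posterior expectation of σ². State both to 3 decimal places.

σ²_MAP = 1.718, E[σ²|data] = 2.100

Mode = β/(α+1) = 18.9/11.0 = 1.718.
Mean = β/(α−1) = 18.9/9.0 = 2.100.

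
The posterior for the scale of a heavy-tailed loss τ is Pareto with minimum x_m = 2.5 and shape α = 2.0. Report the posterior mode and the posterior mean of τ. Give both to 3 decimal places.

MAP = 2.500, posterior mean = 5.000

The Pareto density is strictly decreasing on [x_m, ∞), so the mode is x_m = 2.500.
Mean = α·x_m/(α−1) = 2.0·2.5/1.0 = 5.000.
Right-skewed posterior ⇒ mode < mean.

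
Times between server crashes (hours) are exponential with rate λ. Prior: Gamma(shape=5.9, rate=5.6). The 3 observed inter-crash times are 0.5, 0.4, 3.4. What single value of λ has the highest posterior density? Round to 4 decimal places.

0.7980

Σ times = 4.3. Posterior: Gamma(shape = 5.9+3 = 8.9, rate = 5.6+4.3 = 9.9).
Mode = (α−1)/β = 7.9/9.9 = 0.7980.
Mean = α/β = 8.9/9.9 = 0.8990.
This is the posterior mode — the MAP estimate.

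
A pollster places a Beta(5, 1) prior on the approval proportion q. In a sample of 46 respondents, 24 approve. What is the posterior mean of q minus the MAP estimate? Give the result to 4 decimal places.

-0.0023

Posterior: Beta(5+24, 1+22) = Beta(29, 23).
Mode = (29−1)/(29+23−2) = 28/50 = 0.5600.
Mean = 29/(29+23) = 29/52 = 0.5577.
Difference = 0.5577 − 0.5600 = -0.0023.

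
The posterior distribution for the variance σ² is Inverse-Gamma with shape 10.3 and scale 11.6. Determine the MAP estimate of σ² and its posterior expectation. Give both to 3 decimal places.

Mode = β/(α+1) = 11.6/11.3 = 1.027.
Mean = β/(α−1) = 11.6/9.3 = 1.247.
The mean is pulled above the mode by the posterior's right skew.

MAP: 1.027. Posterior mean: 1.247.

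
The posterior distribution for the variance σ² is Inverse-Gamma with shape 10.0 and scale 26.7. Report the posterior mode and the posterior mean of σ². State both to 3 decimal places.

Mode = β/(α+1) = 26.7/11.0 = 2.427.
Mean = β/(α−1) = 26.7/9.0 = 2.967.

posterior mode = 2.427, posterior mean = 2.967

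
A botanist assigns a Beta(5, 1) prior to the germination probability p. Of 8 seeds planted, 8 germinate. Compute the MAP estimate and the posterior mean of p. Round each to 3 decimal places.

Posterior: Beta(5+8, 1+0) = Beta(13, 1).
Since β = 1 ≤ 1 and α > 1, the Beta density is monotone increasing on [0,1]; the mode is at 1.
Mean = 13/(13+1) = 0.929.

MAP estimate = 1.000, posterior mean = 0.929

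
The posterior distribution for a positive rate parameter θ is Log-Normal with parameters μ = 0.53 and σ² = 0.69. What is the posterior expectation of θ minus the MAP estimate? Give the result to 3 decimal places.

1.547

Mode = exp(μ − σ²) = exp(-0.16) = 0.852.
Mean = exp(μ + σ²/2) = exp(0.875) = 2.399.
Difference = 2.399 − 0.852 = 1.547.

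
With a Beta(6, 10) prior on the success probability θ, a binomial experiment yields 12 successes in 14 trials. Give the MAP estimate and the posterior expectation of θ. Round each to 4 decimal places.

MAP: 0.6071. Posterior mean: 0.6000.

Posterior: Beta(6+12, 10+2) = Beta(18, 12).
Mode = (18−1)/(18+12−2) = 17/28 = 0.6071.
Mean = 18/(18+12) = 18/30 = 0.6000.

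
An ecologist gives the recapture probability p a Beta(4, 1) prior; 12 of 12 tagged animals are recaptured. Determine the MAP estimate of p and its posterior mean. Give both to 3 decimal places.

MAP estimate = 1.000, posterior mean = 0.941

Posterior: Beta(4+12, 1+0) = Beta(16, 1).
Since β = 1 ≤ 1 and α > 1, the Beta density is monotone increasing on [0,1]; the mode is at 1.
Mean = 16/(16+1) = 0.941.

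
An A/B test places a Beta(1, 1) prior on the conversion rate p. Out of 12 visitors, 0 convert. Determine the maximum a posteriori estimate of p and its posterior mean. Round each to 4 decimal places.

Posterior: Beta(1+0, 1+12) = Beta(1, 13).
Since α = 1 ≤ 1 and β > 1, the Beta density is monotone decreasing on [0,1]; the mode is at 0.
Mean = 1/(1+13) = 0.0714.
The mean is pulled above the mode by the posterior's right skew.

MAP = 0.0000, posterior mean = 0.0714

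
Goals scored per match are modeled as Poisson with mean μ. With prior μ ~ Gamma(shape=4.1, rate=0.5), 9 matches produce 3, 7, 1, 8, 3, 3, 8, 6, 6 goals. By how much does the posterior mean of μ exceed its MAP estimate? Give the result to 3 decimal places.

0.105

Σ counts = 45. Posterior: Gamma(shape = 4.1+45 = 49.1, rate = 0.5+9 = 9.5).
Mode = (α−1)/β = 48.1/9.5 = 5.063.
Mean = α/β = 49.1/9.5 = 5.168.
Difference = 5.168 − 5.063 = 0.105.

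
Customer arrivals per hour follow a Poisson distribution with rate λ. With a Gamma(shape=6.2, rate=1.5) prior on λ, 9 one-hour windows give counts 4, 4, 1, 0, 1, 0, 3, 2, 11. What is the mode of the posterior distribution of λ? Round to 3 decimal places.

Σ counts = 26. Posterior: Gamma(shape = 6.2+26 = 32.2, rate = 1.5+9 = 10.5).
Mode = (α−1)/β = 31.2/10.5 = 2.971.
Mean = α/β = 32.2/10.5 = 3.067.
This is the posterior mode — the MAP estimate.

2.971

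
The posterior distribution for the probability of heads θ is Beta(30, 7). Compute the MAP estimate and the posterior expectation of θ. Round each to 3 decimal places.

MAP estimate = 0.829, posterior expectation = 0.811

Mode = (30−1)/(30+7−2) = 29/35 = 0.829.
Mean = 30/(30+7) = 30/37 = 0.811.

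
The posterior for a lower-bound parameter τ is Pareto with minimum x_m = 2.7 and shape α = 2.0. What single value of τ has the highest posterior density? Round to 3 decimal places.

The Pareto density is strictly decreasing on [x_m, ∞), so the mode is x_m = 2.700.
Mean = α·x_m/(α−1) = 2.0·2.7/1.0 = 5.400.
This is the posterior mode — the MAP estimate.

2.700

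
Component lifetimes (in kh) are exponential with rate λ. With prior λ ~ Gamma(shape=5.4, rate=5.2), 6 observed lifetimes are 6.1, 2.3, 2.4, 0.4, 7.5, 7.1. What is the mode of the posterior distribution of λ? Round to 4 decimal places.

0.3355

Σ times = 25.8. Posterior: Gamma(shape = 5.4+6 = 11.4, rate = 5.2+25.8 = 31.0).
Mode = (α−1)/β = 10.4/31.0 = 0.3355.
Mean = α/β = 11.4/31.0 = 0.3677.
This is the posterior mode — the MAP estimate.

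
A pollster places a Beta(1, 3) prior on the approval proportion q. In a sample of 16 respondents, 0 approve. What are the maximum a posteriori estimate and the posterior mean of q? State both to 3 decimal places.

Posterior: Beta(1+0, 3+16) = Beta(1, 19).
Since α = 1 ≤ 1 and β > 1, the Beta density is monotone decreasing on [0,1]; the mode is at 0.
Mean = 1/(1+19) = 0.050.

MAP: 0.000. Posterior mean: 0.050.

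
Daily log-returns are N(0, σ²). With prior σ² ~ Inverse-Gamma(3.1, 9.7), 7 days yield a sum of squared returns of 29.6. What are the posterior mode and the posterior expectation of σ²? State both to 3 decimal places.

MAP: 3.224. Posterior mean: 4.375.

Posterior: Inverse-Gamma(shape = 3.1+7/2 = 6.6, scale = 9.7+29.6/2 = 24.5).
Mode = β/(α+1) = 24.5/7.6 = 3.224.
Mean = β/(α−1) = 24.5/5.6 = 4.375.
Mean > mode: the posterior has a right tail.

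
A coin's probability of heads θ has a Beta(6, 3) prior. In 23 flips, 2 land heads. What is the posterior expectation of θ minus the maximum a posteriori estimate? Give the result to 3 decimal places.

Posterior: Beta(6+2, 3+21) = Beta(8, 24).
Mode = (8−1)/(8+24−2) = 7/30 = 0.233.
Mean = 8/(8+24) = 8/32 = 0.250.
Difference = 0.250 − 0.233 = 0.017.

0.017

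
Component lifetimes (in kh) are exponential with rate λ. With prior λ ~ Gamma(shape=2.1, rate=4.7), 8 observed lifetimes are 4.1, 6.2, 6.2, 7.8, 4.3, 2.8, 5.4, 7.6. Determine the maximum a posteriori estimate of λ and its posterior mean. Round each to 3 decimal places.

Σ times = 44.4. Posterior: Gamma(shape = 2.1+8 = 10.1, rate = 4.7+44.4 = 49.1).
Mode = (α−1)/β = 9.1/49.1 = 0.185.
Mean = α/β = 10.1/49.1 = 0.206.

MAP = 0.185, posterior mean = 0.206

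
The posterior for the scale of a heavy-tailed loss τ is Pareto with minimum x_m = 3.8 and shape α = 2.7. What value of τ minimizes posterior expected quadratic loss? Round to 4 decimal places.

The Pareto density is strictly decreasing on [x_m, ∞), so the mode is x_m = 3.8000.
Mean = α·x_m/(α−1) = 2.7·3.8/1.7 = 6.0353.
Quadratic loss ⇒ the optimal estimator is the posterior mean.

6.0353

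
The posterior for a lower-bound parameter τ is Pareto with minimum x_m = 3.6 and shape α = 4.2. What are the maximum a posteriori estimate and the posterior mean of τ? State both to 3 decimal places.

MAP = 3.600; posterior mean = 4.725

The Pareto density is strictly decreasing on [x_m, ∞), so the mode is x_m = 3.600.
Mean = α·x_m/(α−1) = 4.2·3.6/3.2 = 4.725.
The posterior is right-skewed, so the mean exceeds the mode.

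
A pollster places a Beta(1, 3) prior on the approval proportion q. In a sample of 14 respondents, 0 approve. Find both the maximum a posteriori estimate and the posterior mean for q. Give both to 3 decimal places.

Posterior: Beta(1+0, 3+14) = Beta(1, 17).
Since α = 1 ≤ 1 and β > 1, the Beta density is monotone decreasing on [0,1]; the mode is at 0.
Mean = 1/(1+17) = 0.056.
The posterior is right-skewed, so the mean exceeds the mode.

MAP = 0.000, posterior mean = 0.056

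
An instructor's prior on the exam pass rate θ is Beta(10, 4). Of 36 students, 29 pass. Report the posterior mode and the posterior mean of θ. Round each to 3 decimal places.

MAP = 0.792, posterior mean = 0.780

Posterior: Beta(10+29, 4+7) = Beta(39, 11).
Mode = (39−1)/(39+11−2) = 38/48 = 0.792.
Mean = 39/(39+11) = 39/50 = 0.780.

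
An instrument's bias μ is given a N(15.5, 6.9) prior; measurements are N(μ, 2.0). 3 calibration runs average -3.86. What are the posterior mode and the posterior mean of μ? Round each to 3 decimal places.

MAP = -2.154, posterior mean = -2.154

Posterior for μ is Normal. Precision-weighted mean: (1/6.9·15.5 + 3/2.0·-3.86) / (1/6.9 + 3/2.0) = -2.154.
A Normal posterior is symmetric, so mode = mean.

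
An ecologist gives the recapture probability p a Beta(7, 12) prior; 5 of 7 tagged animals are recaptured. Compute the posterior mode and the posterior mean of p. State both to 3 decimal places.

Posterior: Beta(7+5, 12+2) = Beta(12, 14).
Mode = (12−1)/(12+14−2) = 11/24 = 0.458.
Mean = 12/(12+14) = 12/26 = 0.462.

MAP: 0.458. Posterior mean: 0.462.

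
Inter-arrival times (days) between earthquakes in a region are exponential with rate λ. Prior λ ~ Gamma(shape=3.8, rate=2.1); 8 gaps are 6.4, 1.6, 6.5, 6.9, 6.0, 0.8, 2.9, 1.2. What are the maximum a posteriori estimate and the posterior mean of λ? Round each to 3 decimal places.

Σ times = 32.3. Posterior: Gamma(shape = 3.8+8 = 11.8, rate = 2.1+32.3 = 34.4).
Mode = (α−1)/β = 10.8/34.4 = 0.314.
Mean = α/β = 11.8/34.4 = 0.343.
The mean is pulled above the mode by the posterior's right skew.

MAP = 0.314, posterior mean = 0.343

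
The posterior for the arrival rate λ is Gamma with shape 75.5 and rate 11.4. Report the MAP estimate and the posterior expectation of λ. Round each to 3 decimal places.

Mode = (α−1)/β = 74.5/11.4 = 6.535.
Mean = α/β = 75.5/11.4 = 6.623.
The mean is pulled above the mode by the posterior's right skew.

MAP: 6.535. Posterior mean: 6.623.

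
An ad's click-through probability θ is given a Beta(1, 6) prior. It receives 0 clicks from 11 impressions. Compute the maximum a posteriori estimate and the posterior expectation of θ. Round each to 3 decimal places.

Posterior: Beta(1+0, 6+11) = Beta(1, 17).
Since α = 1 ≤ 1 and β > 1, the Beta density is monotone decreasing on [0,1]; the mode is at 0.
Mean = 1/(1+17) = 0.056.
The posterior is right-skewed, so the mean exceeds the mode.

MAP = 0.000, posterior mean = 0.056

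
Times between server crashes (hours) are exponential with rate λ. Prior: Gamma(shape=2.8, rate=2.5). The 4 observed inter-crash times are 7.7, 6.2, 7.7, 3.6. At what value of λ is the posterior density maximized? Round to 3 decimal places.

Σ times = 25.2. Posterior: Gamma(shape = 2.8+4 = 6.8, rate = 2.5+25.2 = 27.7).
Mode = (α−1)/β = 5.8/27.7 = 0.209.
Mean = α/β = 6.8/27.7 = 0.245.
This is the posterior mode — the MAP estimate.

0.209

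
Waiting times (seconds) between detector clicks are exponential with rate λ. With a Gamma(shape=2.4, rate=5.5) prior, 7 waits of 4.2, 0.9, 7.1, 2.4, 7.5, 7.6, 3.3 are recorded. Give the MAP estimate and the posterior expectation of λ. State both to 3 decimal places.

λ_MAP = 0.218, E[λ|data] = 0.244

Σ times = 33.0. Posterior: Gamma(shape = 2.4+7 = 9.4, rate = 5.5+33.0 = 38.5).
Mode = (α−1)/β = 8.4/38.5 = 0.218.
Mean = α/β = 9.4/38.5 = 0.244.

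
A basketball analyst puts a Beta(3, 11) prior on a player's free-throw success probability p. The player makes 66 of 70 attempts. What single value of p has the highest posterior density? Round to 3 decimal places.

Posterior: Beta(3+66, 11+4) = Beta(69, 15).
Mode = (69−1)/(69+15−2) = 68/82 = 0.829.
Mean = 69/(69+15) = 69/84 = 0.821.
This is the posterior mode — the MAP estimate.

0.829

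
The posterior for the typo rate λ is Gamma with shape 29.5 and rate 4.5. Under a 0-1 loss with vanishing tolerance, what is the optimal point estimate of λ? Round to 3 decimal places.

6.333

Mode = (α−1)/β = 28.5/4.5 = 6.333.
Mean = α/β = 29.5/4.5 = 6.556.
This is the posterior mode — the MAP estimate.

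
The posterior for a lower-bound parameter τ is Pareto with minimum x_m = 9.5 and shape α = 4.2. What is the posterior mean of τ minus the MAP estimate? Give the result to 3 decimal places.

2.969

The Pareto density is strictly decreasing on [x_m, ∞), so the mode is x_m = 9.500.
Mean = α·x_m/(α−1) = 4.2·9.5/3.2 = 12.469.
Difference = 12.469 − 9.500 = 2.969.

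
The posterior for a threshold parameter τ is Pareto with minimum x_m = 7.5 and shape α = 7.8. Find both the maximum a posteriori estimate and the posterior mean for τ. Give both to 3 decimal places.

τ_MAP = 7.500, E[τ|data] = 8.603

The Pareto density is strictly decreasing on [x_m, ∞), so the mode is x_m = 7.500.
Mean = α·x_m/(α−1) = 7.8·7.5/6.8 = 8.603.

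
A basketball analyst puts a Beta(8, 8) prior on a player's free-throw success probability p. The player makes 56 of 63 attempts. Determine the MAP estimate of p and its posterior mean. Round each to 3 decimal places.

Posterior: Beta(8+56, 8+7) = Beta(64, 15).
Mode = (64−1)/(64+15−2) = 63/77 = 0.818.
Mean = 64/(64+15) = 64/79 = 0.810.

MAP = 0.818, posterior mean = 0.810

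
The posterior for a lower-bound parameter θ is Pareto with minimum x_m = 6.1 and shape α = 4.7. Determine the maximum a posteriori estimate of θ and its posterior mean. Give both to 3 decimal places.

θ_MAP = 6.100, E[θ|data] = 7.749

The Pareto density is strictly decreasing on [x_m, ∞), so the mode is x_m = 6.100.
Mean = α·x_m/(α−1) = 4.7·6.1/3.7 = 7.749.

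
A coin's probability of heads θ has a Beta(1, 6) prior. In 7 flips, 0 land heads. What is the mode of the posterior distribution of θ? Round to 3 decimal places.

Posterior: Beta(1+0, 6+7) = Beta(1, 13).
Since α = 1 ≤ 1 and β > 1, the Beta density is monotone decreasing on [0,1]; the mode is at 0.
Mean = 1/(1+13) = 0.071.
This is the posterior mode — the MAP estimate.

0.000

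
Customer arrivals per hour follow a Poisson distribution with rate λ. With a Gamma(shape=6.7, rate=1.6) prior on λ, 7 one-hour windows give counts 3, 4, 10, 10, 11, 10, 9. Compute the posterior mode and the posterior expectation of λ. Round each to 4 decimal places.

MAP: 7.2907. Posterior mean: 7.4070.

Σ counts = 57. Posterior: Gamma(shape = 6.7+57 = 63.7, rate = 1.6+7 = 8.6).
Mode = (α−1)/β = 62.7/8.6 = 7.2907.
Mean = α/β = 63.7/8.6 = 7.4070.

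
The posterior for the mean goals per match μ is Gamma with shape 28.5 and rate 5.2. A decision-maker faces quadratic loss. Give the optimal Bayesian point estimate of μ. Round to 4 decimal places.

Mode = (α−1)/β = 27.5/5.2 = 5.2885.
Mean = α/β = 28.5/5.2 = 5.4808.
Quadratic loss ⇒ the optimal estimator is the posterior mean.

5.4808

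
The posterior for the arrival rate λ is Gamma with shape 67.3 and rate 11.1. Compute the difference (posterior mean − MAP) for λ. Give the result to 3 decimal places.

Mode = (α−1)/β = 66.3/11.1 = 5.973.
Mean = α/β = 67.3/11.1 = 6.063.
Difference = 6.063 − 5.973 = 0.090.

0.090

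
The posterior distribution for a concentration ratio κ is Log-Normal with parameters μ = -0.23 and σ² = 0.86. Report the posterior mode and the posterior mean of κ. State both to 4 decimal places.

posterior mode = 0.3362, posterior mean = 1.2214

Mode = exp(μ − σ²) = exp(-1.09) = 0.3362.
Mean = exp(μ + σ²/2) = exp(0.200) = 1.2214.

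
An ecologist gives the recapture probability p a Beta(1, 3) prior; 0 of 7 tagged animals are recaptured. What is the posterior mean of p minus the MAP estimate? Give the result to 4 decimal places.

0.0909

Posterior: Beta(1+0, 3+7) = Beta(1, 10).
Since α = 1 ≤ 1 and β > 1, the Beta density is monotone decreasing on [0,1]; the mode is at 0.
Mean = 1/(1+10) = 0.0909.
Difference = 0.0909 − 0.0000 = 0.0909.
Right-skewed posterior ⇒ mode < mean.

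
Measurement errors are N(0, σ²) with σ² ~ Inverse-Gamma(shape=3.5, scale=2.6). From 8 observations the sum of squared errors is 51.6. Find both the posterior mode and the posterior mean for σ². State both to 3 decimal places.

MAP: 3.341. Posterior mean: 4.369.

Posterior: Inverse-Gamma(shape = 3.5+8/2 = 7.5, scale = 2.6+51.6/2 = 28.4).
Mode = β/(α+1) = 28.4/8.5 = 3.341.
Mean = β/(α−1) = 28.4/6.5 = 4.369.
Right-skewed posterior ⇒ mode < mean.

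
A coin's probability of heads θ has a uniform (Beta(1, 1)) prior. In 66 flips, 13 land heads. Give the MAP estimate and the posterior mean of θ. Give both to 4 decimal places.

Posterior: Beta(1+13, 1+53) = Beta(14, 54).
Mode = (14−1)/(14+54−2) = 13/66 = 0.1970.
With a flat prior the MAP equals the MLE, 13/66.
Mean = 14/(14+54) = 14/68 = 0.2059.
The posterior is right-skewed, so the mean exceeds the mode.

θ_MAP = 0.1970, E[θ|data] = 0.2059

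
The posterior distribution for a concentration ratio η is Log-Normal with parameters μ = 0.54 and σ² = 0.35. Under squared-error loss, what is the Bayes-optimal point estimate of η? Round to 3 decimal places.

Mode = exp(μ − σ²) = exp(0.19) = 1.209.
Mean = exp(μ + σ²/2) = exp(0.715) = 2.044.
Squared-error loss ⇒ the optimal estimator is the posterior mean.

2.044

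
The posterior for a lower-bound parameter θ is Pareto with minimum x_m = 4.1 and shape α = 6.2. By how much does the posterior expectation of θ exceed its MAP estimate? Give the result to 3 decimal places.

The Pareto density is strictly decreasing on [x_m, ∞), so the mode is x_m = 4.100.
Mean = α·x_m/(α−1) = 6.2·4.1/5.2 = 4.888.
Difference = 4.888 − 4.100 = 0.788.
The mean is pulled above the mode by the posterior's right skew.

0.788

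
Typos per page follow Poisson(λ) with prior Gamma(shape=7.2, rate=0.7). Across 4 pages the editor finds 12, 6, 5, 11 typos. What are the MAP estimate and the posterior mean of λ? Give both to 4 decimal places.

Σ counts = 34. Posterior: Gamma(shape = 7.2+34 = 41.2, rate = 0.7+4 = 4.7).
Mode = (α−1)/β = 40.2/4.7 = 8.5532.
Mean = α/β = 41.2/4.7 = 8.7660.
The posterior is right-skewed, so the mean exceeds the mode.

MAP estimate = 8.5532, posterior mean = 8.7660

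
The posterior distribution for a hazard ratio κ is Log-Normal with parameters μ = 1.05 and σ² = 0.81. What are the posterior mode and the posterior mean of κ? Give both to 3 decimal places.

Mode = exp(μ − σ²) = exp(0.24) = 1.271.
Mean = exp(μ + σ²/2) = exp(1.455) = 4.284.
Mean > mode: the posterior has a right tail.

MAP = 1.271, posterior mean = 4.284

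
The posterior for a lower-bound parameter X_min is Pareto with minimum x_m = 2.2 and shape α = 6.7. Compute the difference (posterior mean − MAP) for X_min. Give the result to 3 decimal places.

The Pareto density is strictly decreasing on [x_m, ∞), so the mode is x_m = 2.200.
Mean = α·x_m/(α−1) = 6.7·2.2/5.7 = 2.586.
Difference = 2.586 − 2.200 = 0.386.

0.386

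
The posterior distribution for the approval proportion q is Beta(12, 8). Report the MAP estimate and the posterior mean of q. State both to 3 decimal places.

q_MAP = 0.611, E[q|data] = 0.600

Mode = (12−1)/(12+8−2) = 11/18 = 0.611.
Mean = 12/(12+8) = 12/20 = 0.600.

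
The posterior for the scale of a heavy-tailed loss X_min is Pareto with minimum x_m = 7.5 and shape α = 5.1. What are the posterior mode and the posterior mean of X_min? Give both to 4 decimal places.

The Pareto density is strictly decreasing on [x_m, ∞), so the mode is x_m = 7.5000.
Mean = α·x_m/(α−1) = 5.1·7.5/4.1 = 9.3293.

MAP: 7.5000. Posterior mean: 9.3293.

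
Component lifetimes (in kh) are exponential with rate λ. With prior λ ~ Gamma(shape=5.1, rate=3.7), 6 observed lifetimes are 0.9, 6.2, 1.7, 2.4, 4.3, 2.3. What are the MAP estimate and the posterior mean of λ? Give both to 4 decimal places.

Σ times = 17.8. Posterior: Gamma(shape = 5.1+6 = 11.1, rate = 3.7+17.8 = 21.5).
Mode = (α−1)/β = 10.1/21.5 = 0.4698.
Mean = α/β = 11.1/21.5 = 0.5163.
The mean is pulled above the mode by the posterior's right skew.

MAP = 0.4698, posterior mean = 0.5163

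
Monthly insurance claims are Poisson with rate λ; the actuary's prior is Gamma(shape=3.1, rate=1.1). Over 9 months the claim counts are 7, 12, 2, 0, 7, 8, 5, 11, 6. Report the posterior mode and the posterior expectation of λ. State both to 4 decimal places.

MAP: 5.9505. Posterior mean: 6.0495.

Σ counts = 58. Posterior: Gamma(shape = 3.1+58 = 61.1, rate = 1.1+9 = 10.1).
Mode = (α−1)/β = 60.1/10.1 = 5.9505.
Mean = α/β = 61.1/10.1 = 6.0495.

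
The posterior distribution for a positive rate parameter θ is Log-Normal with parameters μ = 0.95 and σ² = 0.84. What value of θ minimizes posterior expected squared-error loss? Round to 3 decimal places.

3.935

Mode = exp(μ − σ²) = exp(0.11) = 1.116.
Mean = exp(μ + σ²/2) = exp(1.370) = 3.935.
Squared-error loss ⇒ the optimal estimator is the posterior mean.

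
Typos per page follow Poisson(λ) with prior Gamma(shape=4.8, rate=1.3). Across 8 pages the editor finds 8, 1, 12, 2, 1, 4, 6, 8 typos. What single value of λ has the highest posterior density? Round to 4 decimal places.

Σ counts = 42. Posterior: Gamma(shape = 4.8+42 = 46.8, rate = 1.3+8 = 9.3).
Mode = (α−1)/β = 45.8/9.3 = 4.9247.
Mean = α/β = 46.8/9.3 = 5.0323.
This is the posterior mode — the MAP estimate.

4.9247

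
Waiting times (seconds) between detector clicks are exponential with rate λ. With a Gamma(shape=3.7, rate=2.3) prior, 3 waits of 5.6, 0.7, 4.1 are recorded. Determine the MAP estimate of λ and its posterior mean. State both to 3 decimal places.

Σ times = 10.4. Posterior: Gamma(shape = 3.7+3 = 6.7, rate = 2.3+10.4 = 12.7).
Mode = (α−1)/β = 5.7/12.7 = 0.449.
Mean = α/β = 6.7/12.7 = 0.528.

MAP estimate = 0.449, posterior mean = 0.528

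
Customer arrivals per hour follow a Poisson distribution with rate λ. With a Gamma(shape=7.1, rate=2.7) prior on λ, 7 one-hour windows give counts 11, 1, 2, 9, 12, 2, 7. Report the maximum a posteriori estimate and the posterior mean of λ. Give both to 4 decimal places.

Σ counts = 44. Posterior: Gamma(shape = 7.1+44 = 51.1, rate = 2.7+7 = 9.7).
Mode = (α−1)/β = 50.1/9.7 = 5.1649.
Mean = α/β = 51.1/9.7 = 5.2680.

MAP: 5.1649. Posterior mean: 5.2680.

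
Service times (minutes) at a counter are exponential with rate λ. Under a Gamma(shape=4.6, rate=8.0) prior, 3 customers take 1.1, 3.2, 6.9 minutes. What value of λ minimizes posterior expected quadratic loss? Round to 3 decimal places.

0.396

Σ times = 11.2. Posterior: Gamma(shape = 4.6+3 = 7.6, rate = 8.0+11.2 = 19.2).
Mode = (α−1)/β = 6.6/19.2 = 0.344.
Mean = α/β = 7.6/19.2 = 0.396.
Quadratic loss ⇒ the optimal estimator is the posterior mean.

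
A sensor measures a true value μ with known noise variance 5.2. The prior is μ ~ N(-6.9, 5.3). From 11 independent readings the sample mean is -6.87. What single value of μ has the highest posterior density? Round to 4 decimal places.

Posterior for μ is Normal. Precision-weighted mean: (1/5.3·-6.9 + 11/5.2·-6.87) / (1/5.3 + 11/5.2) = -6.8725.
A Normal posterior is symmetric, so mode = mean.
This is the posterior mode — the MAP estimate.

-6.8725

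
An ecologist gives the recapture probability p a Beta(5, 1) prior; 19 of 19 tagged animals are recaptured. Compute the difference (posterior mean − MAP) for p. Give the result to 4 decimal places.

-0.0400

Posterior: Beta(5+19, 1+0) = Beta(24, 1).
Since β = 1 ≤ 1 and α > 1, the Beta density is monotone increasing on [0,1]; the mode is at 1.
Mean = 24/(24+1) = 0.9600.
Difference = 0.9600 − 1.0000 = -0.0400.
The posterior is left-skewed, so the mode exceeds the mean.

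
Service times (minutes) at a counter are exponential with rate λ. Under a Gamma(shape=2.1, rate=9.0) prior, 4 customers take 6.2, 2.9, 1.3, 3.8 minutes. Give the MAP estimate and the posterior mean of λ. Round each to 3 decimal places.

Σ times = 14.2. Posterior: Gamma(shape = 2.1+4 = 6.1, rate = 9.0+14.2 = 23.2).
Mode = (α−1)/β = 5.1/23.2 = 0.220.
Mean = α/β = 6.1/23.2 = 0.263.

MAP: 0.220. Posterior mean: 0.263.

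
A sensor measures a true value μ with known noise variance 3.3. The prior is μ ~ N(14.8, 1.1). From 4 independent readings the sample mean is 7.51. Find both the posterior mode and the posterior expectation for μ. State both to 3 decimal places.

MAP = 10.634; posterior mean = 10.634

Posterior for μ is Normal. Precision-weighted mean: (1/1.1·14.8 + 4/3.3·7.51) / (1/1.1 + 4/3.3) = 10.634.
A Normal posterior is symmetric, so mode = mean.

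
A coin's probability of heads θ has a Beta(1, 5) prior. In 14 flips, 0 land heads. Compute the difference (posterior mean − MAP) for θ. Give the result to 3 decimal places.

0.050

Posterior: Beta(1+0, 5+14) = Beta(1, 19).
Since α = 1 ≤ 1 and β > 1, the Beta density is monotone decreasing on [0,1]; the mode is at 0.
Mean = 1/(1+19) = 0.050.
Difference = 0.050 − 0.000 = 0.050.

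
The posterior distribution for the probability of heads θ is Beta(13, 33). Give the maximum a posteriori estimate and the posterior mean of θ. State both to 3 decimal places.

Mode = (13−1)/(13+33−2) = 12/44 = 0.273.
Mean = 13/(13+33) = 13/46 = 0.283.

MAP = 0.273; posterior mean = 0.283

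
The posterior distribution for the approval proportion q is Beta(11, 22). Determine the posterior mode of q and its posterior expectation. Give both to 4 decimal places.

posterior mode = 0.3226, posterior expectation = 0.3333

Mode = (11−1)/(11+22−2) = 10/31 = 0.3226.
Mean = 11/(11+22) = 11/33 = 0.3333.
The posterior is right-skewed, so the mean exceeds the mode.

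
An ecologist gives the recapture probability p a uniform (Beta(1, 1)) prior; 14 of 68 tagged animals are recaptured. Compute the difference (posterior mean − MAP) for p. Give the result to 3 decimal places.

0.008

Posterior: Beta(1+14, 1+54) = Beta(15, 55).
Mode = (15−1)/(15+55−2) = 14/68 = 0.206.
With a flat prior the MAP equals the MLE, 14/68.
Mean = 15/(15+55) = 15/70 = 0.214.
Difference = 0.214 − 0.206 = 0.008.
The posterior is right-skewed, so the mean exceeds the mode.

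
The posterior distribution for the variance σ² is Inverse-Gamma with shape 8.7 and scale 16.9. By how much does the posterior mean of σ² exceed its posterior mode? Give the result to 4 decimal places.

0.4525

Mode = β/(α+1) = 16.9/9.7 = 1.7423.
Mean = β/(α−1) = 16.9/7.7 = 2.1948.
Difference = 2.1948 − 1.7423 = 0.4525.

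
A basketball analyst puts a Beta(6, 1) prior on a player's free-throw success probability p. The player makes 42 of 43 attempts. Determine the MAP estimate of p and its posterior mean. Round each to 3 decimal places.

MAP = 0.979; posterior mean = 0.960

Posterior: Beta(6+42, 1+1) = Beta(48, 2).
Mode = (48−1)/(48+2−2) = 47/48 = 0.979.
Mean = 48/(48+2) = 48/50 = 0.960.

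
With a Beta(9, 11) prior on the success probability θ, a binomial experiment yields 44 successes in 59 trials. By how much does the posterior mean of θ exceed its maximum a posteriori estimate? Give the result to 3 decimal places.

-0.004

Posterior: Beta(9+44, 11+15) = Beta(53, 26).
Mode = (53−1)/(53+26−2) = 52/77 = 0.675.
Mean = 53/(53+26) = 53/79 = 0.671.
Difference = 0.671 − 0.675 = -0.004.
The posterior is left-skewed, so the mode exceeds the mean.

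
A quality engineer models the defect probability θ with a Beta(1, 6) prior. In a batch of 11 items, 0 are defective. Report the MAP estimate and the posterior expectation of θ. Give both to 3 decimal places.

Posterior: Beta(1+0, 6+11) = Beta(1, 17).
Since α = 1 ≤ 1 and β > 1, the Beta density is monotone decreasing on [0,1]; the mode is at 0.
Mean = 1/(1+17) = 0.056.
Mean > mode: the posterior has a right tail.

MAP = 0.000, posterior mean = 0.056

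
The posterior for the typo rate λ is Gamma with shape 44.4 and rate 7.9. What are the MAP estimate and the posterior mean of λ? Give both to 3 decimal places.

Mode = (α−1)/β = 43.4/7.9 = 5.494.
Mean = α/β = 44.4/7.9 = 5.620.
Right-skewed posterior ⇒ mode < mean.

MAP = 5.494; posterior mean = 5.620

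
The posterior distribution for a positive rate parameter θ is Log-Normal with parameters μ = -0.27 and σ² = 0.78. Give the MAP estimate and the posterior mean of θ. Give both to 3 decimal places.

θ_MAP = 0.350, E[θ|data] = 1.127

Mode = exp(μ − σ²) = exp(-1.05) = 0.350.
Mean = exp(μ + σ²/2) = exp(0.120) = 1.127.
The mean is pulled above the mode by the posterior's right skew.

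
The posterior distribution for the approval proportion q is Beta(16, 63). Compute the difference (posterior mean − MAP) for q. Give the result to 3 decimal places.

0.008

Mode = (16−1)/(16+63−2) = 15/77 = 0.195.
Mean = 16/(16+63) = 16/79 = 0.203.
Difference = 0.203 − 0.195 = 0.008.
The posterior is right-skewed, so the mean exceeds the mode.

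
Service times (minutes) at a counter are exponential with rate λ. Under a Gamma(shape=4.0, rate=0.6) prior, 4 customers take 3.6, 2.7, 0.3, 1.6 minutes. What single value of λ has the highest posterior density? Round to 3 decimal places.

0.795

Σ times = 8.2. Posterior: Gamma(shape = 4.0+4 = 8.0, rate = 0.6+8.2 = 8.8).
Mode = (α−1)/β = 7.0/8.8 = 0.795.
Mean = α/β = 8.0/8.8 = 0.909.
This is the posterior mode — the MAP estimate.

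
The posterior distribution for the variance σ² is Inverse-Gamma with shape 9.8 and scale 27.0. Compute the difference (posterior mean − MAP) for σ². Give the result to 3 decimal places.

0.568

Mode = β/(α+1) = 27.0/10.8 = 2.500.
Mean = β/(α−1) = 27.0/8.8 = 3.068.
Difference = 3.068 − 2.500 = 0.568.
The posterior is right-skewed, so the mean exceeds the mode.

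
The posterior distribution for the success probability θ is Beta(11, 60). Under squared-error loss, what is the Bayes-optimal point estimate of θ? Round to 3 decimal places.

Mode = (11−1)/(11+60−2) = 10/69 = 0.145.
Mean = 11/(11+60) = 11/71 = 0.155.
Squared-error loss ⇒ the optimal estimator is the posterior mean.

0.155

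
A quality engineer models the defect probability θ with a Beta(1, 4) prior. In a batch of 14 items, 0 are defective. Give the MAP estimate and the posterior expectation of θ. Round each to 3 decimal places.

MAP estimate = 0.000, posterior expectation = 0.053

Posterior: Beta(1+0, 4+14) = Beta(1, 18).
Since α = 1 ≤ 1 and β > 1, the Beta density is monotone decreasing on [0,1]; the mode is at 0.
Mean = 1/(1+18) = 0.053.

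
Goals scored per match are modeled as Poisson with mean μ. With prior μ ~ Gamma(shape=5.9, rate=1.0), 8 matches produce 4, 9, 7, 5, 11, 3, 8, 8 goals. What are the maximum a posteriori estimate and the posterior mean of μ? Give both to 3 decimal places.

MAP: 6.656. Posterior mean: 6.767.

Σ counts = 55. Posterior: Gamma(shape = 5.9+55 = 60.9, rate = 1.0+8 = 9.0).
Mode = (α−1)/β = 59.9/9.0 = 6.656.
Mean = α/β = 60.9/9.0 = 6.767.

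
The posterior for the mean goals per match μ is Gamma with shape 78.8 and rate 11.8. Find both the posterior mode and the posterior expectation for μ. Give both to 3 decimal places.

posterior mode = 6.593, posterior expectation = 6.678

Mode = (α−1)/β = 77.8/11.8 = 6.593.
Mean = α/β = 78.8/11.8 = 6.678.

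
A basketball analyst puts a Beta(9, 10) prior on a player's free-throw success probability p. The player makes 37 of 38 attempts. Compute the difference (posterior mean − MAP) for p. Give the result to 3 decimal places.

Posterior: Beta(9+37, 10+1) = Beta(46, 11).
Mode = (46−1)/(46+11−2) = 45/55 = 0.818.
Mean = 46/(46+11) = 46/57 = 0.807.
Difference = 0.807 − 0.818 = -0.011.

-0.011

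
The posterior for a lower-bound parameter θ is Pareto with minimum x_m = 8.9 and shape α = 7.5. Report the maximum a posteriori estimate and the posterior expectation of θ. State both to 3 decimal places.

The Pareto density is strictly decreasing on [x_m, ∞), so the mode is x_m = 8.900.
Mean = α·x_m/(α−1) = 7.5·8.9/6.5 = 10.269.

MAP = 8.900, posterior mean = 10.269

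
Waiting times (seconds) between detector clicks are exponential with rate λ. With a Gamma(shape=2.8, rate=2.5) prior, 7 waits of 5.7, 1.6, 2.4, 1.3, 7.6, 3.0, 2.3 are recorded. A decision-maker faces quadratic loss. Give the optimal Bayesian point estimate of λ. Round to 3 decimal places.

0.371

Σ times = 23.9. Posterior: Gamma(shape = 2.8+7 = 9.8, rate = 2.5+23.9 = 26.4).
Mode = (α−1)/β = 8.8/26.4 = 0.333.
Mean = α/β = 9.8/26.4 = 0.371.
Quadratic loss ⇒ the optimal estimator is the posterior mean.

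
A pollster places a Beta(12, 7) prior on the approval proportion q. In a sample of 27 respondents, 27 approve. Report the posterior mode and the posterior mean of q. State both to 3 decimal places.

posterior mode = 0.864, posterior mean = 0.848

Posterior: Beta(12+27, 7+0) = Beta(39, 7).
Mode = (39−1)/(39+7−2) = 38/44 = 0.864.
Mean = 39/(39+7) = 39/46 = 0.848.
The posterior is left-skewed, so the mode exceeds the mean.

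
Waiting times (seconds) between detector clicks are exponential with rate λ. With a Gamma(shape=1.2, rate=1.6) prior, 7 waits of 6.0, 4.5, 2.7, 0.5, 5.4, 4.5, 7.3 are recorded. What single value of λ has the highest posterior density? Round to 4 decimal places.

0.2215

Σ times = 30.9. Posterior: Gamma(shape = 1.2+7 = 8.2, rate = 1.6+30.9 = 32.5).
Mode = (α−1)/β = 7.2/32.5 = 0.2215.
Mean = α/β = 8.2/32.5 = 0.2523.
This is the posterior mode — the MAP estimate.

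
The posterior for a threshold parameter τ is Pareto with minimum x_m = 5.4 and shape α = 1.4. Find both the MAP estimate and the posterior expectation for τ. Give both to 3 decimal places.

MAP = 5.400, posterior mean = 18.900

The Pareto density is strictly decreasing on [x_m, ∞), so the mode is x_m = 5.400.
Mean = α·x_m/(α−1) = 1.4·5.4/0.4 = 18.900.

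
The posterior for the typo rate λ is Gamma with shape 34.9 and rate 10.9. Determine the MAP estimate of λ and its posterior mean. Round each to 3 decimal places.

MAP = 3.110, posterior mean = 3.202

Mode = (α−1)/β = 33.9/10.9 = 3.110.
Mean = α/β = 34.9/10.9 = 3.202.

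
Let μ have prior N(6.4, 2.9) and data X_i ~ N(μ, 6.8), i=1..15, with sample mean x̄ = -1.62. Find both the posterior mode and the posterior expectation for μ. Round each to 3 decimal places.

MAP = -0.536, posterior mean = -0.536

Posterior for μ is Normal. Precision-weighted mean: (1/2.9·6.4 + 15/6.8·-1.62) / (1/2.9 + 15/6.8) = -0.536.
A Normal posterior is symmetric, so mode = mean.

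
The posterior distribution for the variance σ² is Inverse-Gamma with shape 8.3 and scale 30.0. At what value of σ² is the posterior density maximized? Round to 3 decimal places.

Mode = β/(α+1) = 30.0/9.3 = 3.226.
Mean = β/(α−1) = 30.0/7.3 = 4.110.
This is the posterior mode — the MAP estimate.

3.226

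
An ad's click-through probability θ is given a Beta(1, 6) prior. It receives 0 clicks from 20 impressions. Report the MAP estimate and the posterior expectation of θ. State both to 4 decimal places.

Posterior: Beta(1+0, 6+20) = Beta(1, 26).
Since α = 1 ≤ 1 and β > 1, the Beta density is monotone decreasing on [0,1]; the mode is at 0.
Mean = 1/(1+26) = 0.0370.

MAP: 0.0000. Posterior mean: 0.0370.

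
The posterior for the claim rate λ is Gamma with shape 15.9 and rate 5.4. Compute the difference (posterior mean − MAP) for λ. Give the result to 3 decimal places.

Mode = (α−1)/β = 14.9/5.4 = 2.759.
Mean = α/β = 15.9/5.4 = 2.944.
Difference = 2.944 − 2.759 = 0.185.

0.185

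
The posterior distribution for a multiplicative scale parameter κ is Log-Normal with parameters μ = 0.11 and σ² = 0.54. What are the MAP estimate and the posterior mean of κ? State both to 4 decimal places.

MAP estimate = 0.6505, posterior mean = 1.4623

Mode = exp(μ − σ²) = exp(-0.43) = 0.6505.
Mean = exp(μ + σ²/2) = exp(0.380) = 1.4623.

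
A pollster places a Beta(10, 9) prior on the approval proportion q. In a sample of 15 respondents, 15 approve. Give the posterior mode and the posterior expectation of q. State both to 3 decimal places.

Posterior: Beta(10+15, 9+0) = Beta(25, 9).
Mode = (25−1)/(25+9−2) = 24/32 = 0.750.
Mean = 25/(25+9) = 25/34 = 0.735.

MAP: 0.750. Posterior mean: 0.735.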